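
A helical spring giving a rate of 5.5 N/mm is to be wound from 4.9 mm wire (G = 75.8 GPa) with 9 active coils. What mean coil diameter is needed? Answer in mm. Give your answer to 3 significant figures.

48.0 mm

D = (Gd⁴/(8N_a·k))^(1/3) = (75.8×10³·4.9⁴/(8·9·5.5))^(1/3)
  = (110346)^(1/3) = 47.9644 mm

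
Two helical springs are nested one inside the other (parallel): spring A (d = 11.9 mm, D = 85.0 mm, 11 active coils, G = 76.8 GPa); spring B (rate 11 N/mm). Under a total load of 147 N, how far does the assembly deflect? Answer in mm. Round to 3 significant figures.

k_A = Gd⁴/(8D³N_a) = (76.8×10³)(11.9⁴)/(8·85.0³·11) = 28.498 N/mm
Parallel: k_eq = 28.498 + 11 = 39.498 N/mm
δ = F/k_eq = 147/39.498 = 3.7217 mm

3.72 mm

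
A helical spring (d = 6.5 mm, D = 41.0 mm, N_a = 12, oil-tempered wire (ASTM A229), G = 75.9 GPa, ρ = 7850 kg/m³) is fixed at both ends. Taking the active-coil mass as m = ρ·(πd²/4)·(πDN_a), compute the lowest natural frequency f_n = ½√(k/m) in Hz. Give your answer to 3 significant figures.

k = Gd⁴/(8D³N_a) = (75.9×10³)(6.5⁴)/(8·41.0³·12) = 20.477 N/mm = 20477 N/m
Wire length L = πDN_a = π·41.0·12 = 1545.7 mm
m = ρ·(πd²/4)·L = 7850 × 33.183×10⁻⁶ m² × 1.5457 m = 0.40263 kg
f_n = ½√(k/m) = 0.5·√(20477/0.40263) = 0.5·√(50859) = 112.76 Hz

113 Hz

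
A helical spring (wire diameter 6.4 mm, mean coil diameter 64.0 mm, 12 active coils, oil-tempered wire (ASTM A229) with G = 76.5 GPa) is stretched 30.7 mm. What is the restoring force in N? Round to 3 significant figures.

157 N

k = Gd⁴/(8D³N_a) = (76.5×10³)(6.4⁴)/(8·64.0³·12) = 5.1 N/mm
F = k·δ = 5.1 × 30.7 = 156.57 N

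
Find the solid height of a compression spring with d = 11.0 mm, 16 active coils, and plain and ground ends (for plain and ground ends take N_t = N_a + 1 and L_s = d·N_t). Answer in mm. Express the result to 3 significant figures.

187 mm

plain and ground ends: N_t = N_a + 1 = 16 + 1 = 17
L_s = d·N_t = 11.0 × 17 = 187 mm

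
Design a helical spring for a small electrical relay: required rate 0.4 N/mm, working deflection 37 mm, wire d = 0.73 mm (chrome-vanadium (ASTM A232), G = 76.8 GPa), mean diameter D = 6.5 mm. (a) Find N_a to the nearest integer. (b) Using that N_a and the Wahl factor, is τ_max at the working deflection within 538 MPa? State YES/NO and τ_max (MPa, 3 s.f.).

N_a = Gd⁴/(8D³k) = (76.8×10³)(0.73⁴)/(8·6.5³·0.4) = 24.82 → N_a = 25
Actual rate k = Gd⁴/(8D³·25) = 0.39708 N/mm
Working load F = kδ = 0.39708·37 = 14.692 N
C = 6.5/0.73 = 8.9041; K_W = (4C−1)/(4C−4)+0.615/C = 1.1640
τ_max = K_W·8FD/(πd³) = 1.1640·625.13 = 727.62 MPa
τ_max > 538 MPa → exceeds allowable

(a) 25 coils; (b) NO, τ_max = 728 MPa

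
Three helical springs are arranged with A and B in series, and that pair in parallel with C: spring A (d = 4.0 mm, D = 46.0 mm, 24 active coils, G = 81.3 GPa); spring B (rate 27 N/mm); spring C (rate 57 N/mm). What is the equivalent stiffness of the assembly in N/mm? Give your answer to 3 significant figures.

58.1 N/mm

k_A = Gd⁴/(8D³N_a) = (81.3×10³)(4.0⁴)/(8·46.0³·24) = 1.1137 N/mm
Springs A,B series: k_AB = 1/(1/1.1137+1/27) = 1.0696 N/mm; parallel with C: k_eq = 1.0696+57 = 58.07 N/mm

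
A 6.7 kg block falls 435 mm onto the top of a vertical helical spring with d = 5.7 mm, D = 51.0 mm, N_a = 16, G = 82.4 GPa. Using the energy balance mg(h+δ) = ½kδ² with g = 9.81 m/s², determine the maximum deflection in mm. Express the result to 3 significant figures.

119 mm

k = Gd⁴/(8D³N_a) = (82.4×10³)(5.7⁴)/(8·51.0³·16) = 5.1228 N/mm
W = mg = 6.7 × 9.81 = 65.727 N
½kδ² − Wδ − Wh = 0 → δ = (W + √(W² + 2kWh))/k
δ = (65.727 + √(4320 + 292934))/5.1228 = (65.727 + 545.21)/5.1228 = 119.26 mm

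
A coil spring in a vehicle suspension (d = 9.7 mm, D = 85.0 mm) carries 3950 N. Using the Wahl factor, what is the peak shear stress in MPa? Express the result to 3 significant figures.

Spring index C = D/d = 85.0/9.7 = 8.7629
K_W = (4C−1)/(4C−4) + 0.615/C = 34.052/31.052 + 0.0702 = 1.1668
τ₀ = 8FD/(πd³) = 8·3950·85.0/(π·9.7³) = 2.686e+06/2867.2 = 936.79 MPa
τ_max = K·τ₀ = 1.1668 × 936.79 = 1093 MPa

1090 MPa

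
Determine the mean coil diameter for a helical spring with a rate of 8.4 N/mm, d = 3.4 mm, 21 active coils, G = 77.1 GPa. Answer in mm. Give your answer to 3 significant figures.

D = (Gd⁴/(8N_a·k))^(1/3) = (77.1×10³·3.4⁴/(8·21·8.4))^(1/3)
  = (7300.99)^(1/3) = 19.3996 mm

19.4 mm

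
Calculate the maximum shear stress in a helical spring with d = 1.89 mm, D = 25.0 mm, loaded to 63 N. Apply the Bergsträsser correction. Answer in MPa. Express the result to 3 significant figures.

654 MPa

Spring index C = D/d = 25.0/1.89 = 13.2275
K_B = (4C+2)/(4C−3) = 54.910/49.910 = 1.1002
τ₀ = 8FD/(πd³) = 8·63·25.0/(π·1.89³) = 12600/21.21 = 594.07 MPa
τ_max = K·τ₀ = 1.1002 × 594.07 = 653.58 MPa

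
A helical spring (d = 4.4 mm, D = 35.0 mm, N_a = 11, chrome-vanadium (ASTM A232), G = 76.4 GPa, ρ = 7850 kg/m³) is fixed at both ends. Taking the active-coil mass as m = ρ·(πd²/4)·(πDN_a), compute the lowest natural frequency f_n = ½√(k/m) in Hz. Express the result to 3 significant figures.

115 Hz

k = Gd⁴/(8D³N_a) = (76.4×10³)(4.4⁴)/(8·35.0³·11) = 7.5896 N/mm = 7589.6 N/m
Wire length L = πDN_a = π·35.0·11 = 1209.5 mm
m = ρ·(πd²/4)·L = 7850 × 15.205×10⁻⁶ m² × 1.2095 m = 0.14437 kg
f_n = ½√(k/m) = 0.5·√(7589.6/0.14437) = 0.5·√(52570) = 114.64 Hz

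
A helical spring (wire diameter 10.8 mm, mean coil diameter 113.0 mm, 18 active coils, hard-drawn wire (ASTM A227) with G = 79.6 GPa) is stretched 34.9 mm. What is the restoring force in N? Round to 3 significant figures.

182 N

k = Gd⁴/(8D³N_a) = (79.6×10³)(10.8⁴)/(8·113.0³·18) = 5.2121 N/mm
F = k·δ = 5.2121 × 34.9 = 181.9 N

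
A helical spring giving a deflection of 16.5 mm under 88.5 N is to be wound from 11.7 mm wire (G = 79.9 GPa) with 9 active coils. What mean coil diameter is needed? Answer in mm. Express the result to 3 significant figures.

Required rate k = F/δ = 88.5/16.5 = 5.3636 N/mm
D = (Gd⁴/(8N_a·k))^(1/3) = (79.9×10³·11.7⁴/(8·9·5.3636))^(1/3)
  = (3.87702e+06)^(1/3) = 157.0964 mm

157 mm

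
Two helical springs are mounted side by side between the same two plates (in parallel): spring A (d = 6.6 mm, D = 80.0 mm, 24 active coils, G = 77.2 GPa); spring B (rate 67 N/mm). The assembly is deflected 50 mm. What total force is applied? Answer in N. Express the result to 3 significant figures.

3420 N

k_A = Gd⁴/(8D³N_a) = (77.2×10³)(6.6⁴)/(8·80.0³·24) = 1.4901 N/mm
Parallel: k_eq = 1.4901 + 67 = 68.49 N/mm
F = k_eq·δ = 68.49·50 = 3424.5 N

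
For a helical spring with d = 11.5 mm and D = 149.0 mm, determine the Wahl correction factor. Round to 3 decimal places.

C = D/d = 149.0/11.5 = 12.9565
K_W = (4C−1)/(4C−4) + 0.615/C = 50.826/47.826 + 0.0475 = 1.1102

1.110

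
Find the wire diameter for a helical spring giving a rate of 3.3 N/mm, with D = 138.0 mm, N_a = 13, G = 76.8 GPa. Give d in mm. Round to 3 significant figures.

10.4 mm

d = (8D³N_a·k / G)^(1/4) = (8·138.0³·13·3.3 / (76.8×10³))^0.25
  = (11744)^0.25 = 10.4101 mm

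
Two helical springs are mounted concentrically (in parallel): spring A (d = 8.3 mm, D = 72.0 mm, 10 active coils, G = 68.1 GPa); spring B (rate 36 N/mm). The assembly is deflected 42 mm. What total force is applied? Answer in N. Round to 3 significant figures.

k_A = Gd⁴/(8D³N_a) = (68.1×10³)(8.3⁴)/(8·72.0³·10) = 10.824 N/mm
Parallel: k_eq = 10.824 + 36 = 46.824 N/mm
F = k_eq·δ = 46.824·42 = 1966.6 N

1970 N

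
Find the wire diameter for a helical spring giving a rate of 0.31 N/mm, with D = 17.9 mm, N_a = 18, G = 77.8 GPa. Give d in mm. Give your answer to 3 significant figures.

1.35 mm

d = (8D³N_a·k / G)^(1/4) = (8·17.9³·18·0.31 / (77.8×10³))^0.25
  = (3.2908)^0.25 = 1.3469 mm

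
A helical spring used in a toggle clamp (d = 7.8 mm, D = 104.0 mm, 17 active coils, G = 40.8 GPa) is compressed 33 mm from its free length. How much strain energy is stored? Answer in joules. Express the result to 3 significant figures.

0.538 J

k = Gd⁴/(8D³N_a) = (40.8×10³)(7.8⁴)/(8·104.0³·17) = 0.98719 N/mm
U = ½kδ² = 0.5 × 0.98719 × 33² = 537.52 N·mm = 0.53752 J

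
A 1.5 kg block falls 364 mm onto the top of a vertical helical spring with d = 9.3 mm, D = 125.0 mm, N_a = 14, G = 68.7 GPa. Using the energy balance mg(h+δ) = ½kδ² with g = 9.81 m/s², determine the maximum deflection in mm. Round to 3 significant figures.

74.1 mm

k = Gd⁴/(8D³N_a) = (68.7×10³)(9.3⁴)/(8·125.0³·14) = 2.3493 N/mm
W = mg = 1.5 × 9.81 = 14.715 N
½kδ² − Wδ − Wh = 0 → δ = (W + √(W² + 2kWh))/k
δ = (14.715 + √(216.53 + 25167))/2.3493 = (14.715 + 159.32)/2.3493 = 74.08 mm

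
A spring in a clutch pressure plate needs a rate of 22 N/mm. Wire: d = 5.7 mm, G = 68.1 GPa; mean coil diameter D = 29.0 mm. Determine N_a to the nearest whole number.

17

N_a = Gd⁴/(8D³k) = (68.1×10³ × 5.7⁴)/(8 × 29.0³ × 22)
    = 7.18864e+07 / 4.29246e+06 = 16.75 → 17 coils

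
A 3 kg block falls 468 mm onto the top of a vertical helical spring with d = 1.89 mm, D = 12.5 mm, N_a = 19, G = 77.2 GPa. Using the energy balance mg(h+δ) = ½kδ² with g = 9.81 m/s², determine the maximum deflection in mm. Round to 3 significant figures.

k = Gd⁴/(8D³N_a) = (77.2×10³)(1.89⁴)/(8·12.5³·19) = 3.3181 N/mm
W = mg = 3 × 9.81 = 29.43 N
½kδ² − Wδ − Wh = 0 → δ = (W + √(W² + 2kWh))/k
δ = (29.43 + √(866.12 + 91402.3))/3.3181 = (29.43 + 303.76)/3.3181 = 100.41 mm

100 mm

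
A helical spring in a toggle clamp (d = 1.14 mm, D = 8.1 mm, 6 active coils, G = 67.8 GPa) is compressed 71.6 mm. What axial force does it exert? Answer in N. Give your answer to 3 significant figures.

321 N

k = Gd⁴/(8D³N_a) = (67.8×10³)(1.14⁴)/(8·8.1³·6) = 4.489 N/mm
F = k·δ = 4.489 × 71.6 = 321.41 N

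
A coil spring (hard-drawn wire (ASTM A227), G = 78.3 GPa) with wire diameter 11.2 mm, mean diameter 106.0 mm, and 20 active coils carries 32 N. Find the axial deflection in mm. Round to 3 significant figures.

k = Gd⁴/(8D³N_a) = (78.3×10³)(11.2⁴)/(8·106.0³·20) = 6.4654 N/mm
δ = F/k = 32 / 6.4654 = 4.9494 mm

4.95 mm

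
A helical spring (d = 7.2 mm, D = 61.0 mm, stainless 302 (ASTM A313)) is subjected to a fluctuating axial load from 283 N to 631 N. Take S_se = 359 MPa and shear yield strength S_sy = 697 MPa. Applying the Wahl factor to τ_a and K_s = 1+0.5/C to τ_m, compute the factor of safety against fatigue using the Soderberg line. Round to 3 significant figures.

C = D/d = 61.0/7.2 = 8.4722; K_W = (4C−1)/(4C−4)+0.615/C = 1.1730; K_s = 1+0.5/C = 1.0590
F_a = (F_max−F_min)/2 = 174 N; F_m = (F_max+F_min)/2 = 457 N
τ_a = K_W·8F_aD/(πd³) = 1.1730 × 72.414 = 84.939 MPa
τ_m = K_s·8F_mD/(πd³) = 1.0590 × 190.19 = 201.41 MPa
Soderberg: 1/n_f = τ_a/S_se + τ_m/S_sy = 84.939/359 + 201.41/697 = 0.23660 + 0.28897 = 0.52557
n_f = 1/0.52557 = 1.903

1.90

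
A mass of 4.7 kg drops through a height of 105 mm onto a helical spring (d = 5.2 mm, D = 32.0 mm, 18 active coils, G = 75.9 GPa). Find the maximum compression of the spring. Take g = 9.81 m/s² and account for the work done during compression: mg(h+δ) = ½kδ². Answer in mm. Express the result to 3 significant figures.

32.9 mm

k = Gd⁴/(8D³N_a) = (75.9×10³)(5.2⁴)/(8·32.0³·18) = 11.761 N/mm
W = mg = 4.7 × 9.81 = 46.107 N
½kδ² − Wδ − Wh = 0 → δ = (W + √(W² + 2kWh))/k
δ = (46.107 + √(2125.9 + 113875))/11.761 = (46.107 + 340.59)/11.761 = 32.88 mm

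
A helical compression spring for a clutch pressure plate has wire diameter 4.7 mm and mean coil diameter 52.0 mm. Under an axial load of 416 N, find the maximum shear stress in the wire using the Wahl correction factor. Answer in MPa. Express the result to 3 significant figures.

600 MPa

Spring index C = D/d = 52.0/4.7 = 11.0638
K_W = (4C−1)/(4C−4) + 0.615/C = 43.255/40.255 + 0.0556 = 1.1301
τ₀ = 8FD/(πd³) = 8·416·52.0/(π·4.7³) = 173056/326.17 = 530.57 MPa
τ_max = K·τ₀ = 1.1301 × 530.57 = 599.6 MPa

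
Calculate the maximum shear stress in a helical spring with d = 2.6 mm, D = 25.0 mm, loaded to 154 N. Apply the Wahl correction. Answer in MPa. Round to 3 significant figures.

642 MPa

Spring index C = D/d = 25.0/2.6 = 9.6154
K_W = (4C−1)/(4C−4) + 0.615/C = 37.462/34.462 + 0.0640 = 1.1510
τ₀ = 8FD/(πd³) = 8·154·25.0/(π·2.6³) = 30800/55.217 = 557.8 MPa
τ_max = K·τ₀ = 1.1510 × 557.8 = 642.04 MPa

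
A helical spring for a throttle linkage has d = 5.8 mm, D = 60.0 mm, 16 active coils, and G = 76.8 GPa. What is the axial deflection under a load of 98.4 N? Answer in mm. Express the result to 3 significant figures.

31.3 mm

k = Gd⁴/(8D³N_a) = (76.8×10³)(5.8⁴)/(8·60.0³·16) = 3.1435 N/mm
δ = F/k = 98.4 / 3.1435 = 31.303 mm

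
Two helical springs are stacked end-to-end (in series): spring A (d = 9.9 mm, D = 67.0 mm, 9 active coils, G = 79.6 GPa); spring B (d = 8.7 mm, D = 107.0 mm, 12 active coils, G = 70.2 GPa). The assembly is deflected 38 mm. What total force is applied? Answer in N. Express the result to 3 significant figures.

k_A = Gd⁴/(8D³N_a) = (79.6×10³)(9.9⁴)/(8·67.0³·9) = 35.31 N/mm
k_B = Gd⁴/(8D³N_a) = (70.2×10³)(8.7⁴)/(8·107.0³·12) = 3.4197 N/mm
Series: 1/k_eq = 1/35.31 + 1/3.4197 = 0.32074; k_eq = 3.1178 N/mm
F = k_eq·δ = 3.1178·38 = 118.48 N

118 N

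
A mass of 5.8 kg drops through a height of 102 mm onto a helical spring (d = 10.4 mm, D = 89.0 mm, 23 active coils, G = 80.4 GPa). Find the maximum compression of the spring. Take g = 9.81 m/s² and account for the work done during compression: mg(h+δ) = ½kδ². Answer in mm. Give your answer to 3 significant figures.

48.6 mm

k = Gd⁴/(8D³N_a) = (80.4×10³)(10.4⁴)/(8·89.0³·23) = 7.2511 N/mm
W = mg = 5.8 × 9.81 = 56.898 N
½kδ² − Wδ − Wh = 0 → δ = (W + √(W² + 2kWh))/k
δ = (56.898 + √(3237.4 + 84164.5))/7.2511 = (56.898 + 295.64)/7.2511 = 48.619 mm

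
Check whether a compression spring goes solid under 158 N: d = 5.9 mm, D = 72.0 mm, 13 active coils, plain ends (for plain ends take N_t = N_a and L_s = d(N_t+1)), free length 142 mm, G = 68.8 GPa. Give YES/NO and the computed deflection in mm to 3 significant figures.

YES, δ = 73.6 mm

k = Gd⁴/(8D³N_a) = (68.8×10³)(5.9⁴)/(8·72.0³·13) = 2.1477 N/mm
N_t = 13; L_s = 5.9·14 = 82.6 mm; δ_solid = L₀ − L_s = 142 − 82.6 = 59.4 mm
δ = F/k = 158/2.1477 = 73.568 mm
δ ≥ δ_solid → spring goes solid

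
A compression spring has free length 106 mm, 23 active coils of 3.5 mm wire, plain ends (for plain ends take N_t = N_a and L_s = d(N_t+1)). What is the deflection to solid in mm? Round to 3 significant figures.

N_t = 23; L_s = 3.5·24 = 84 mm
δ_solid = L₀ − L_s = 106 − 84 = 22 mm

22.0 mm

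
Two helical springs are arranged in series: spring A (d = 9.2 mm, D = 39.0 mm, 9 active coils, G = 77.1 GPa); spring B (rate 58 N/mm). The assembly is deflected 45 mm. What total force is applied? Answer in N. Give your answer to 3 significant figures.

1800 N

k_A = Gd⁴/(8D³N_a) = (77.1×10³)(9.2⁴)/(8·39.0³·9) = 129.32 N/mm
Series: 1/k_eq = 1/129.32 + 1/58 = 0.024974; k_eq = 40.042 N/mm
F = k_eq·δ = 40.042·45 = 1801.9 N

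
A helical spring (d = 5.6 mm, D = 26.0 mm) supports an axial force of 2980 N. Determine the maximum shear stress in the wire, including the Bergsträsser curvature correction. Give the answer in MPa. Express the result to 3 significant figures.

Spring index C = D/d = 26.0/5.6 = 4.6429
K_B = (4C+2)/(4C−3) = 20.571/15.571 = 1.3211
τ₀ = 8FD/(πd³) = 8·2980·26.0/(π·5.6³) = 619840/551.71 = 1123.5 MPa
τ_max = K·τ₀ = 1.3211 × 1123.5 = 1484.2 MPa

1480 MPa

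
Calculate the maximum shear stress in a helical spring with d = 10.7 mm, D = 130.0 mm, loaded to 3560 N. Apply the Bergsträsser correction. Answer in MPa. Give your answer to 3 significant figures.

Spring index C = D/d = 130.0/10.7 = 12.1495
K_B = (4C+2)/(4C−3) = 50.598/45.598 = 1.1097
τ₀ = 8FD/(πd³) = 8·3560·130.0/(π·10.7³) = 3.7024e+06/3848.6 = 962.02 MPa
τ_max = K·τ₀ = 1.1097 × 962.02 = 1067.5 MPa

1070 MPa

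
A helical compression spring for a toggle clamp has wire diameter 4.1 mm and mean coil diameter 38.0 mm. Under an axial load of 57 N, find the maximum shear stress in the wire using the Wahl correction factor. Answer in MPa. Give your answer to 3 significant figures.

Spring index C = D/d = 38.0/4.1 = 9.2683
K_W = (4C−1)/(4C−4) + 0.615/C = 36.073/33.073 + 0.0664 = 1.1571
τ₀ = 8FD/(πd³) = 8·57·38.0/(π·4.1³) = 17328/216.52 = 80.029 MPa
τ_max = K·τ₀ = 1.1571 × 80.029 = 92.599 MPa

92.6 MPa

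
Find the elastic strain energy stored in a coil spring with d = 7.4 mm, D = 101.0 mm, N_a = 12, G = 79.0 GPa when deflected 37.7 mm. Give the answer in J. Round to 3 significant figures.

1.70 J

k = Gd⁴/(8D³N_a) = (79.0×10³)(7.4⁴)/(8·101.0³·12) = 2.3951 N/mm
U = ½kδ² = 0.5 × 2.3951 × 37.7² = 1702 N·mm = 1.702 J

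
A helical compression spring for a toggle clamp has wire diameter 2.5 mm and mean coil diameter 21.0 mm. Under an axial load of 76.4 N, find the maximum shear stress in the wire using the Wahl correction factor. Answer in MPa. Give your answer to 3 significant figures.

307 MPa

Spring index C = D/d = 21.0/2.5 = 8.4000
K_W = (4C−1)/(4C−4) + 0.615/C = 32.600/29.600 + 0.0732 = 1.1746
τ₀ = 8FD/(πd³) = 8·76.4·21.0/(π·2.5³) = 12835.2/49.087 = 261.48 MPa
τ_max = K·τ₀ = 1.1746 × 261.48 = 307.12 MPa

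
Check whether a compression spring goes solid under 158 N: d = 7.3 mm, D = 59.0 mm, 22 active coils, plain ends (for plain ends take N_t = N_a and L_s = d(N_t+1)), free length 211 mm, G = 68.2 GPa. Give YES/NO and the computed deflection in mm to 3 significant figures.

k = Gd⁴/(8D³N_a) = (68.2×10³)(7.3⁴)/(8·59.0³·22) = 5.3581 N/mm
N_t = 22; L_s = 7.3·23 = 167.9 mm; δ_solid = L₀ − L_s = 211 − 167.9 = 43.1 mm
δ = F/k = 158/5.3581 = 29.488 mm
δ < δ_solid → spring does not go solid

NO, δ = 29.5 mm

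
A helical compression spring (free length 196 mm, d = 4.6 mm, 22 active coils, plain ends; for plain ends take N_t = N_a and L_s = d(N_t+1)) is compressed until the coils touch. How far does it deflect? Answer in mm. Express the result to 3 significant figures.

90.2 mm

N_t = 22; L_s = 4.6·23 = 105.8 mm
δ_solid = L₀ − L_s = 196 − 105.8 = 90.2 mm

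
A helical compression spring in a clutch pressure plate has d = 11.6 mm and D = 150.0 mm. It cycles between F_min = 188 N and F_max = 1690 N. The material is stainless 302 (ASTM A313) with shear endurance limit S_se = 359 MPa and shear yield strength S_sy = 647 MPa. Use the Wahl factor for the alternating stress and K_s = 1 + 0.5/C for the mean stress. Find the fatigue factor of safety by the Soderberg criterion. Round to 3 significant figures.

C = D/d = 150.0/11.6 = 12.9310; K_W = (4C−1)/(4C−4)+0.615/C = 1.1104; K_s = 1+0.5/C = 1.0387
F_a = (F_max−F_min)/2 = 751 N; F_m = (F_max+F_min)/2 = 939 N
τ_a = K_W·8F_aD/(πd³) = 1.1104 × 183.78 = 204.07 MPa
τ_m = K_s·8F_mD/(πd³) = 1.0387 × 229.79 = 238.67 MPa
Soderberg: 1/n_f = τ_a/S_se + τ_m/S_sy = 204.07/359 + 238.67/647 = 0.56845 + 0.36889 = 0.93734
n_f = 1/0.93734 = 1.067

1.07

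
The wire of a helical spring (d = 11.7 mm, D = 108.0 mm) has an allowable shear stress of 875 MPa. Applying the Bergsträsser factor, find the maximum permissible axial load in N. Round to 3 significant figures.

4440 N

C = D/d = 108.0/11.7 = 9.2308
K_B = (4C+2)/(4C−3) = 38.923/33.923 = 1.1474
τ_max = K·8FD/(πd³) → F_max = τ_allow·πd³/(8DK)
F_max = 875·π·11.7³/(8·108.0·1.1474) = 4.4027e+06/991.35 = 4441.1 N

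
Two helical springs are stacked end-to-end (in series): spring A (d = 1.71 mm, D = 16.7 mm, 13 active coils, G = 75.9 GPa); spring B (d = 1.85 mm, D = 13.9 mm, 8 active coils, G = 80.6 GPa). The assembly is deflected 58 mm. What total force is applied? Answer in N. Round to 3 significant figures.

62.5 N

k_A = Gd⁴/(8D³N_a) = (75.9×10³)(1.71⁴)/(8·16.7³·13) = 1.3398 N/mm
k_B = Gd⁴/(8D³N_a) = (80.6×10³)(1.85⁴)/(8·13.9³·8) = 5.4928 N/mm
Series: 1/k_eq = 1/1.3398 + 1/5.4928 = 0.92843; k_eq = 1.0771 N/mm
F = k_eq·δ = 1.0771·58 = 62.471 N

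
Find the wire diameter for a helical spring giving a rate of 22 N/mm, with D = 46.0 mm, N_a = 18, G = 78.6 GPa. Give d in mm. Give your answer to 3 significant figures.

7.91 mm

d = (8D³N_a·k / G)^(1/4) = (8·46.0³·18·22 / (78.6×10³))^0.25
  = (3923.2)^0.25 = 7.9142 mm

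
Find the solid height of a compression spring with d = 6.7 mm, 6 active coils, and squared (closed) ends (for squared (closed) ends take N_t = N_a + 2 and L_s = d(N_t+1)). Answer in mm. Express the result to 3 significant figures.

squared (closed) ends: N_t = N_a + 2 = 6 + 2 = 8
L_s = d·(N_t+1) = 6.7 × 9 = 60.3 mm

60.3 mm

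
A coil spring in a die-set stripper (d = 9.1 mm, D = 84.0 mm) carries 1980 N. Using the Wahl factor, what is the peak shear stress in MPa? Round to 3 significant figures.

651 MPa

Spring index C = D/d = 84.0/9.1 = 9.2308
K_W = (4C−1)/(4C−4) + 0.615/C = 35.923/32.923 + 0.0666 = 1.1577
τ₀ = 8FD/(πd³) = 8·1980·84.0/(π·9.1³) = 1.33056e+06/2367.4 = 562.03 MPa
τ_max = K·τ₀ = 1.1577 × 562.03 = 650.69 MPa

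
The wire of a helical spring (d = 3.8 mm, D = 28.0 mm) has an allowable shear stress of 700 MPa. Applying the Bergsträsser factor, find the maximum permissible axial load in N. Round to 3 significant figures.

453 N

C = D/d = 28.0/3.8 = 7.3684
K_B = (4C+2)/(4C−3) = 31.474/26.474 = 1.1889
τ_max = K·8FD/(πd³) → F_max = τ_allow·πd³/(8DK)
F_max = 700·π·3.8³/(8·28.0·1.1889) = 1.2067e+05/266.31 = 453.12 N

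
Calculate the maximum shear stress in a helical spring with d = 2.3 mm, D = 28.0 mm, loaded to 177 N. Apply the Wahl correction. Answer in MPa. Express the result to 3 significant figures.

Spring index C = D/d = 28.0/2.3 = 12.1739
K_W = (4C−1)/(4C−4) + 0.615/C = 47.696/44.696 + 0.0505 = 1.1176
τ₀ = 8FD/(πd³) = 8·177·28.0/(π·2.3³) = 39648/38.224 = 1037.3 MPa
τ_max = K·τ₀ = 1.1176 × 1037.3 = 1159.3 MPa

1160 MPa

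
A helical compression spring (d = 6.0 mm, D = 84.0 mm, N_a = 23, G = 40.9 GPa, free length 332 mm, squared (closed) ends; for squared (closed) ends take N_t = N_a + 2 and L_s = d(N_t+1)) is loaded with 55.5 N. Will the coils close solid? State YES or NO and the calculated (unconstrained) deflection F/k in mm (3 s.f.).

k = Gd⁴/(8D³N_a) = (40.9×10³)(6.0⁴)/(8·84.0³·23) = 0.48604 N/mm
N_t = 25; L_s = 6.0·26 = 156 mm; δ_solid = L₀ − L_s = 332 − 156 = 176 mm
δ = F/k = 55.5/0.48604 = 114.19 mm
δ < δ_solid → spring does not go solid

NO, δ = 114 mm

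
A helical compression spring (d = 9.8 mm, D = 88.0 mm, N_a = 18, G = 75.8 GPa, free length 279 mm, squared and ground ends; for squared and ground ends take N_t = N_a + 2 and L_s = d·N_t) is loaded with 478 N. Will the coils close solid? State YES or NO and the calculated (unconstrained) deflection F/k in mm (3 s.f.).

NO, δ = 67.1 mm

k = Gd⁴/(8D³N_a) = (75.8×10³)(9.8⁴)/(8·88.0³·18) = 7.1246 N/mm
N_t = 20; L_s = 9.8·20 = 196 mm; δ_solid = L₀ − L_s = 279 − 196 = 83 mm
δ = F/k = 478/7.1246 = 67.091 mm
δ < δ_solid → spring does not go solid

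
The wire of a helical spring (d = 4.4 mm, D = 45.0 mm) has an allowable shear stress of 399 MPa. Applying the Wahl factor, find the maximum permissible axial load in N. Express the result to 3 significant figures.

260 N

C = D/d = 45.0/4.4 = 10.2273
K_W = (4C−1)/(4C−4) + 0.615/C = 39.909/36.909 + 0.0601 = 1.1414
τ_max = K·8FD/(πd³) → F_max = τ_allow·πd³/(8DK)
F_max = 399·π·4.4³/(8·45.0·1.1414) = 1.0678e+05/410.91 = 259.86 N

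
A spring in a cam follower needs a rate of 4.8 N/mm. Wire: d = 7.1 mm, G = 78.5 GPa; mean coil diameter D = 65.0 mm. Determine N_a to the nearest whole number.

N_a = Gd⁴/(8D³k) = (78.5×10³ × 7.1⁴)/(8 × 65.0³ × 4.8)
    = 1.99482e+08 / 1.05456e+07 = 18.92 → 19 coils

19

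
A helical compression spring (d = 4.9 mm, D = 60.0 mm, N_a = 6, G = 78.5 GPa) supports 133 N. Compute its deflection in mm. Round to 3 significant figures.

30.5 mm

k = Gd⁴/(8D³N_a) = (78.5×10³)(4.9⁴)/(8·60.0³·6) = 4.3647 N/mm
δ = F/k = 133 / 4.3647 = 30.471 mm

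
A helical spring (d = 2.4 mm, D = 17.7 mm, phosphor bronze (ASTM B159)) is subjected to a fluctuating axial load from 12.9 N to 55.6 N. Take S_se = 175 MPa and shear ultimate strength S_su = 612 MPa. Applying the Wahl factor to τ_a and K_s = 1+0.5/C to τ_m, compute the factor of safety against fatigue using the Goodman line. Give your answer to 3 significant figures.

1.49

C = D/d = 17.7/2.4 = 7.3750; K_W = (4C−1)/(4C−4)+0.615/C = 1.2010; K_s = 1+0.5/C = 1.0678
F_a = (F_max−F_min)/2 = 21.35 N; F_m = (F_max+F_min)/2 = 34.25 N
τ_a = K_W·8F_aD/(πd³) = 1.2010 × 69.611 = 83.605 MPa
τ_m = K_s·8F_mD/(πd³) = 1.0678 × 111.67 = 119.24 MPa
Goodman: 1/n_f = τ_a/S_se + τ_m/S_su = 83.605/175 + 119.24/612 = 0.47774 + 0.19484 = 0.67258
n_f = 1/0.67258 = 1.487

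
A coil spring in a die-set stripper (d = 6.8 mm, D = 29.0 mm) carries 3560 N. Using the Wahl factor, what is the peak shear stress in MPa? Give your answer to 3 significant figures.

Spring index C = D/d = 29.0/6.8 = 4.2647
K_W = (4C−1)/(4C−4) + 0.615/C = 16.059/13.059 + 0.1442 = 1.3739
τ₀ = 8FD/(πd³) = 8·3560·29.0/(π·6.8³) = 825920/987.82 = 836.11 MPa
τ_max = K·τ₀ = 1.3739 × 836.11 = 1148.8 MPa

1150 MPa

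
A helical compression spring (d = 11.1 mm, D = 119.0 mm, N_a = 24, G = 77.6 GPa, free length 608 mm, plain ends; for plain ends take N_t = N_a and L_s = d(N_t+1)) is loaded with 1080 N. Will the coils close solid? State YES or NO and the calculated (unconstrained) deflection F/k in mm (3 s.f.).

k = Gd⁴/(8D³N_a) = (77.6×10³)(11.1⁴)/(8·119.0³·24) = 3.6409 N/mm
N_t = 24; L_s = 11.1·25 = 277.5 mm; δ_solid = L₀ − L_s = 608 − 277.5 = 330.5 mm
δ = F/k = 1080/3.6409 = 296.63 mm
δ < δ_solid → spring does not go solid

NO, δ = 297 mm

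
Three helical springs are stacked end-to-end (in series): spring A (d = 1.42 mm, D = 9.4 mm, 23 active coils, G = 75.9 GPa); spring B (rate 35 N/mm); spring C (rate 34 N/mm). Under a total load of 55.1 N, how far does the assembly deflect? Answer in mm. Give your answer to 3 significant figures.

k_A = Gd⁴/(8D³N_a) = (75.9×10³)(1.42⁴)/(8·9.4³·23) = 2.0193 N/mm
Series: 1/k_eq = 1/2.0193 + 1/35 + 1/34 = 0.55321; k_eq = 1.8076 N/mm
δ = F/k_eq = 55.1/1.8076 = 30.482 mm

30.5 mm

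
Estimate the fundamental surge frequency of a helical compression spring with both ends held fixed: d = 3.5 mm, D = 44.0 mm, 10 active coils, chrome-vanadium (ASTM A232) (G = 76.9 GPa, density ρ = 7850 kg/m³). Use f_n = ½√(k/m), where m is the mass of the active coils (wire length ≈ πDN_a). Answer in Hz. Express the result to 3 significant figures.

k = Gd⁴/(8D³N_a) = (76.9×10³)(3.5⁴)/(8·44.0³·10) = 1.6934 N/mm = 1693.4 N/m
Wire length L = πDN_a = π·44.0·10 = 1382.3 mm
m = ρ·(πd²/4)·L = 7850 × 9.6211×10⁻⁶ m² × 1.3823 m = 0.1044 kg
f_n = ½√(k/m) = 0.5·√(1693.4/0.1044) = 0.5·√(16220) = 63.679 Hz

63.7 Hz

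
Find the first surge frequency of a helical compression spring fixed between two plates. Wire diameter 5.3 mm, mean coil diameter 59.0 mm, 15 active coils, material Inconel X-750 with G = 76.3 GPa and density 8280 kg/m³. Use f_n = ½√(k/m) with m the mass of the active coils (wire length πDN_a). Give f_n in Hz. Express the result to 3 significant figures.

k = Gd⁴/(8D³N_a) = (76.3×10³)(5.3⁴)/(8·59.0³·15) = 2.4428 N/mm = 2442.8 N/m
Wire length L = πDN_a = π·59.0·15 = 2780.3 mm
m = ρ·(πd²/4)·L = 8280 × 22.062×10⁻⁶ m² × 2.7803 m = 0.50788 kg
f_n = ½√(k/m) = 0.5·√(2442.8/0.50788) = 0.5·√(4809.8) = 34.676 Hz

34.7 Hz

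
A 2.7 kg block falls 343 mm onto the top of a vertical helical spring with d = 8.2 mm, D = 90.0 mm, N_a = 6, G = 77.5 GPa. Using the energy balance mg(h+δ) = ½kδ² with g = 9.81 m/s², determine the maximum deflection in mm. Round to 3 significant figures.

k = Gd⁴/(8D³N_a) = (77.5×10³)(8.2⁴)/(8·90.0³·6) = 10.014 N/mm
W = mg = 2.7 × 9.81 = 26.487 N
½kδ² − Wδ − Wh = 0 → δ = (W + √(W² + 2kWh))/k
δ = (26.487 + √(701.56 + 181947))/10.014 = (26.487 + 427.37)/10.014 = 45.325 mm

45.3 mm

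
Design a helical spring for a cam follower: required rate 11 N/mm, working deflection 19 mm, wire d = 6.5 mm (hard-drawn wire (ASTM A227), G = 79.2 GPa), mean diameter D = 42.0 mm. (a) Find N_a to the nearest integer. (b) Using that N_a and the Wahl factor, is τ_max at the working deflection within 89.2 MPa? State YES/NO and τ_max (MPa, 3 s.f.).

N_a = Gd⁴/(8D³k) = (79.2×10³)(6.5⁴)/(8·42.0³·11) = 21.68 → N_a = 22
Actual rate k = Gd⁴/(8D³·22) = 10.842 N/mm
Working load F = kδ = 10.842·19 = 206 N
C = 42.0/6.5 = 6.4615; K_W = (4C−1)/(4C−4)+0.615/C = 1.2325
τ_max = K_W·8FD/(πd³) = 1.2325·80.227 = 98.88 MPa
τ_max > 89.2 MPa → exceeds allowable

(a) 22 coils; (b) NO, τ_max = 98.9 MPa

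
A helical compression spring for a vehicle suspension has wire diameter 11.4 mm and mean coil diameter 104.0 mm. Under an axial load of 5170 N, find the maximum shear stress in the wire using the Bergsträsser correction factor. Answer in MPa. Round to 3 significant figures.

1060 MPa

Spring index C = D/d = 104.0/11.4 = 9.1228
K_B = (4C+2)/(4C−3) = 38.491/33.491 = 1.1493
τ₀ = 8FD/(πd³) = 8·5170·104.0/(π·11.4³) = 4.30144e+06/4654.4 = 924.16 MPa
τ_max = K·τ₀ = 1.1493 × 924.16 = 1062.1 MPa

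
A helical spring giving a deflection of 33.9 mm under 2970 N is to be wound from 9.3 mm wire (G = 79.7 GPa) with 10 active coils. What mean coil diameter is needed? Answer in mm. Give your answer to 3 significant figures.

Required rate k = F/δ = 2970/33.9 = 87.611 N/mm
D = (Gd⁴/(8N_a·k))^(1/3) = (79.7×10³·9.3⁴/(8·10·87.611))^(1/3)
  = (85063.5)^(1/3) = 43.9792 mm

44.0 mm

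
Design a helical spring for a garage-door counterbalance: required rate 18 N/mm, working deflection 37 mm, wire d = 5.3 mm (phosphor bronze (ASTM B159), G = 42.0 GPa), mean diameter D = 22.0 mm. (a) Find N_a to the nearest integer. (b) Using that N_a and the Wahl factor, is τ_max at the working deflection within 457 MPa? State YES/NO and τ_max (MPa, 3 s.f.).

(a) 22 coils; (b) YES, τ_max = 341 MPa

N_a = Gd⁴/(8D³k) = (42.0×10³)(5.3⁴)/(8·22.0³·18) = 21.61 → N_a = 22
Actual rate k = Gd⁴/(8D³·22) = 17.684 N/mm
Working load F = kδ = 17.684·37 = 654.3 N
C = 22.0/5.3 = 4.1509; K_W = (4C−1)/(4C−4)+0.615/C = 1.3862
τ_max = K_W·8FD/(πd³) = 1.3862·246.21 = 341.29 MPa
τ_max ≤ 457 MPa → acceptable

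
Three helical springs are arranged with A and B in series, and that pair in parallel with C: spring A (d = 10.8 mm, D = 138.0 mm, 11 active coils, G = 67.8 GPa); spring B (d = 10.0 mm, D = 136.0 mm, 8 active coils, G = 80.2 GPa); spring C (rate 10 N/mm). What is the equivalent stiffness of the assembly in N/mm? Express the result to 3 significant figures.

k_A = Gd⁴/(8D³N_a) = (67.8×10³)(10.8⁴)/(8·138.0³·11) = 3.9885 N/mm
k_B = Gd⁴/(8D³N_a) = (80.2×10³)(10.0⁴)/(8·136.0³·8) = 4.9817 N/mm
Springs A,B series: k_AB = 1/(1/3.9885+1/4.9817) = 2.215 N/mm; parallel with C: k_eq = 2.215+10 = 12.215 N/mm

12.2 N/mm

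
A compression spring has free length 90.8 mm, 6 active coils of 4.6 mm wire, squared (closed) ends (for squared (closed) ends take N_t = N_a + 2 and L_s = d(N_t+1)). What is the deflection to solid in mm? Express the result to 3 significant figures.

N_t = 8; L_s = 4.6·9 = 41.4 mm
δ_solid = L₀ − L_s = 90.8 − 41.4 = 49.4 mm

49.4 mm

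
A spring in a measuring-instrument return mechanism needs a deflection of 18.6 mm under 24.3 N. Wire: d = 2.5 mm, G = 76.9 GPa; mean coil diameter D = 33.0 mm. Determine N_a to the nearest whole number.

8

Required rate k = F/δ = 24.3/18.6 = 1.3065 N/mm
N_a = Gd⁴/(8D³k) = (76.9×10³ × 2.5⁴)/(8 × 33.0³ × 1.3065)
    = 3.00391e+06 / 375600 = 7.998 → 8 coils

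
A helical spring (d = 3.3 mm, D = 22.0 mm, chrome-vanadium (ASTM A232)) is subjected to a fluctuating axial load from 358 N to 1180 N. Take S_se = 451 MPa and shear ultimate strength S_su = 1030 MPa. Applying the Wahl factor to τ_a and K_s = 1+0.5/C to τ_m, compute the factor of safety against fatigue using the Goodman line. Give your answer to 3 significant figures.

0.334

C = D/d = 22.0/3.3 = 6.6667; K_W = (4C−1)/(4C−4)+0.615/C = 1.2246; K_s = 1+0.5/C = 1.0750
F_a = (F_max−F_min)/2 = 411 N; F_m = (F_max+F_min)/2 = 769 N
τ_a = K_W·8F_aD/(πd³) = 1.2246 × 640.71 = 784.62 MPa
τ_m = K_s·8F_mD/(πd³) = 1.0750 × 1198.8 = 1288.7 MPa
Goodman: 1/n_f = τ_a/S_se + τ_m/S_su = 784.62/451 + 1288.7/1030 = 1.73973 + 1.25118 = 2.9909
n_f = 1/2.9909 = 0.3343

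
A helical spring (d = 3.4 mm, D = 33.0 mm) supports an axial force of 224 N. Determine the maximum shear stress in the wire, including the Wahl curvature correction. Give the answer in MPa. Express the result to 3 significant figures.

Spring index C = D/d = 33.0/3.4 = 9.7059
K_W = (4C−1)/(4C−4) + 0.615/C = 37.824/34.824 + 0.0634 = 1.1495
τ₀ = 8FD/(πd³) = 8·224·33.0/(π·3.4³) = 59136/123.48 = 478.92 MPa
τ_max = K·τ₀ = 1.1495 × 478.92 = 550.53 MPa

551 MPa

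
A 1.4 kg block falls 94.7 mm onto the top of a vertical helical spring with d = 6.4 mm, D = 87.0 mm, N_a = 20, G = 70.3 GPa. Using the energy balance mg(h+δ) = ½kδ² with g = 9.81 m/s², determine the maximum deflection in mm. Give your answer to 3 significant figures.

62.0 mm

k = Gd⁴/(8D³N_a) = (70.3×10³)(6.4⁴)/(8·87.0³·20) = 1.1194 N/mm
W = mg = 1.4 × 9.81 = 13.734 N
½kδ² − Wδ − Wh = 0 → δ = (W + √(W² + 2kWh))/k
δ = (13.734 + √(188.62 + 2911.89))/1.1194 = (13.734 + 55.682)/1.1194 = 62.01 mm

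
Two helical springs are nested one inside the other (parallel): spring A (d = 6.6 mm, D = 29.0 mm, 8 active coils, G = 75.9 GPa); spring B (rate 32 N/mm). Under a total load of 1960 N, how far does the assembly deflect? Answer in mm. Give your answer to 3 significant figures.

k_A = Gd⁴/(8D³N_a) = (75.9×10³)(6.6⁴)/(8·29.0³·8) = 92.266 N/mm
Parallel: k_eq = 92.266 + 32 = 124.27 N/mm
δ = F/k_eq = 1960/124.27 = 15.773 mm

15.8 mm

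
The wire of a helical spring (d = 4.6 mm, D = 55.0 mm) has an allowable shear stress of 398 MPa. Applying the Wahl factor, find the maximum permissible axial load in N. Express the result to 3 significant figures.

247 N

C = D/d = 55.0/4.6 = 11.9565
K_W = (4C−1)/(4C−4) + 0.615/C = 46.826/43.826 + 0.0514 = 1.1199
τ_max = K·8FD/(πd³) → F_max = τ_allow·πd³/(8DK)
F_max = 398·π·4.6³/(8·55.0·1.1199) = 1.217e+05/492.75 = 246.99 N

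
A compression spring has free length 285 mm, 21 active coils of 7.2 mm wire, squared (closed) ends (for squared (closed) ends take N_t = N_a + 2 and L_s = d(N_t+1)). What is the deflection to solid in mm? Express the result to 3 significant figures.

N_t = 23; L_s = 7.2·24 = 172.8 mm
δ_solid = L₀ − L_s = 285 − 172.8 = 112.2 mm

112 mm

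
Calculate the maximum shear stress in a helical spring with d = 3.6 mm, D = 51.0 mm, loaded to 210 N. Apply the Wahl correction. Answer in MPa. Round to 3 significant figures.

643 MPa

Spring index C = D/d = 51.0/3.6 = 14.1667
K_W = (4C−1)/(4C−4) + 0.615/C = 55.667/52.667 + 0.0434 = 1.1004
τ₀ = 8FD/(πd³) = 8·210·51.0/(π·3.6³) = 85680/146.57 = 584.55 MPa
τ_max = K·τ₀ = 1.1004 × 584.55 = 643.22 MPa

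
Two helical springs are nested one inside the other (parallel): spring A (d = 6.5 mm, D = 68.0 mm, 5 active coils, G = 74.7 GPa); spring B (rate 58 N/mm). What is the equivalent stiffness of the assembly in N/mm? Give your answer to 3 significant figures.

68.6 N/mm

k_A = Gd⁴/(8D³N_a) = (74.7×10³)(6.5⁴)/(8·68.0³·5) = 10.602 N/mm
Parallel: k_eq = 10.602 + 58 = 68.602 N/mm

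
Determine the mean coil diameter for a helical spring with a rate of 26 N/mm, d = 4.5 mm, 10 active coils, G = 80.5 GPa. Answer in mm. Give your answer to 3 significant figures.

25.1 mm

D = (Gd⁴/(8N_a·k))^(1/3) = (80.5×10³·4.5⁴/(8·10·26))^(1/3)
  = (15870.2)^(1/3) = 25.1301 mm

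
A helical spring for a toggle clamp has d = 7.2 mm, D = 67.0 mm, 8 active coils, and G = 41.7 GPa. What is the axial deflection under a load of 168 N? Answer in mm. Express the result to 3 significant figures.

28.9 mm

k = Gd⁴/(8D³N_a) = (41.7×10³)(7.2⁴)/(8·67.0³·8) = 5.8219 N/mm
δ = F/k = 168 / 5.8219 = 28.857 mm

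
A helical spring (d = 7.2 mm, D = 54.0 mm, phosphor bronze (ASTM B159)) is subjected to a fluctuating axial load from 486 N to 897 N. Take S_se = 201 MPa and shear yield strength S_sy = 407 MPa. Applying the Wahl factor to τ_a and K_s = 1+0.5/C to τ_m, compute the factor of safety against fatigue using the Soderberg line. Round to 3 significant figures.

C = D/d = 54.0/7.2 = 7.5000; K_W = (4C−1)/(4C−4)+0.615/C = 1.1974; K_s = 1+0.5/C = 1.0667
F_a = (F_max−F_min)/2 = 205.5 N; F_m = (F_max+F_min)/2 = 691.5 N
τ_a = K_W·8F_aD/(πd³) = 1.1974 × 75.709 = 90.653 MPa
τ_m = K_s·8F_mD/(πd³) = 1.0667 × 254.76 = 271.74 MPa
Soderberg: 1/n_f = τ_a/S_se + τ_m/S_sy = 90.653/201 + 271.74/407 = 0.45101 + 0.66767 = 1.1187
n_f = 1/1.1187 = 0.8939

0.894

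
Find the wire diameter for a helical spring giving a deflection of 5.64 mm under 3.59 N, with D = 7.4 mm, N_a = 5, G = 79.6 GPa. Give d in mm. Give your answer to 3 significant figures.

Required rate k = F/δ = 3.59/5.64 = 0.63652 N/mm
d = (8D³N_a·k / G)^(1/4) = (8·7.4³·5·0.63652 / (79.6×10³))^0.25
  = (0.12962)^0.25 = 0.6000 mm

0.600 mm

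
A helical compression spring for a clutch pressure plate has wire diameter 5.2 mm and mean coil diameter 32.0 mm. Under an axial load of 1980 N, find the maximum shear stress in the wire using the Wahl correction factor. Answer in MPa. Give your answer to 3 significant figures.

Spring index C = D/d = 32.0/5.2 = 6.1538
K_W = (4C−1)/(4C−4) + 0.615/C = 23.615/20.615 + 0.0999 = 1.2455
τ₀ = 8FD/(πd³) = 8·1980·32.0/(π·5.2³) = 506880/441.73 = 1147.5 MPa
τ_max = K·τ₀ = 1.2455 × 1147.5 = 1429.1 MPa

1430 MPa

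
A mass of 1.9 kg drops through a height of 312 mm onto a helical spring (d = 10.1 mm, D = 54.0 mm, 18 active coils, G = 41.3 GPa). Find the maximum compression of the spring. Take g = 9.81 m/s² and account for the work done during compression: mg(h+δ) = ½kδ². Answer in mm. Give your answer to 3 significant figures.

k = Gd⁴/(8D³N_a) = (41.3×10³)(10.1⁴)/(8·54.0³·18) = 18.954 N/mm
W = mg = 1.9 × 9.81 = 18.639 N
½kδ² − Wδ − Wh = 0 → δ = (W + √(W² + 2kWh))/k
δ = (18.639 + √(347.41 + 220444))/18.954 = (18.639 + 469.88)/18.954 = 25.775 mm

25.8 mm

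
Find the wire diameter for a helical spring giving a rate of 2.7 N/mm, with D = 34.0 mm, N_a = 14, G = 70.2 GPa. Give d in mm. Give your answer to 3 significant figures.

3.61 mm

d = (8D³N_a·k / G)^(1/4) = (8·34.0³·14·2.7 / (70.2×10³))^0.25
  = (169.31)^0.25 = 3.6072 mm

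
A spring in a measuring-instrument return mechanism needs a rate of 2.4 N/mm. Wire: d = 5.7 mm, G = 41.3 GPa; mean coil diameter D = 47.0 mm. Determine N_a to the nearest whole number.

22

N_a = Gd⁴/(8D³k) = (41.3×10³ × 5.7⁴)/(8 × 47.0³ × 2.4)
    = 4.35963e+07 / 1.9934e+06 = 21.87 → 22 coils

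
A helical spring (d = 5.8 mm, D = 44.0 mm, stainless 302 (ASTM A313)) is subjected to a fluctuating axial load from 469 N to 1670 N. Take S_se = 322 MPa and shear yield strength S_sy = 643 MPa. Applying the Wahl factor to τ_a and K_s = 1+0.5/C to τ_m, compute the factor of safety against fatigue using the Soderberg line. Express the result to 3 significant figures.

C = D/d = 44.0/5.8 = 7.5862; K_W = (4C−1)/(4C−4)+0.615/C = 1.1949; K_s = 1+0.5/C = 1.0659
F_a = (F_max−F_min)/2 = 600.5 N; F_m = (F_max+F_min)/2 = 1069.5 N
τ_a = K_W·8F_aD/(πd³) = 1.1949 × 344.84 = 412.07 MPa
τ_m = K_s·8F_mD/(πd³) = 1.0659 × 614.17 = 654.65 MPa
Soderberg: 1/n_f = τ_a/S_se + τ_m/S_sy = 412.07/322 + 654.65/643 = 1.27971 + 1.01812 = 2.2978
n_f = 1/2.2978 = 0.4352

0.435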